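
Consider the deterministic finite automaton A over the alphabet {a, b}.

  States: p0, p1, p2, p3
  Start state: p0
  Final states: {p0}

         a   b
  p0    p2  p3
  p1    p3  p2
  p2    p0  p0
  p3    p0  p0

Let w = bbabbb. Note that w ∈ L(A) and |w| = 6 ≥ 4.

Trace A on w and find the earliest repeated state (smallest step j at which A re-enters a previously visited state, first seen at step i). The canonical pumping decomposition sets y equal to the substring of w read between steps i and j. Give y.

bb

State sequence: p0 -b-> p3 -b-> p0 -a-> p2 -b-> p0 -b-> p3 -b-> p0
First repeat at step 2: p0 was already visited.

So i = 0, j = 2, giving x = w[0:0] = ε, y = w[0:2] = bb, z = w[2:6] = abbb.
Check: |xy| = 2 ≤ 4 and |y| = 2 ≥ 1. Reading y takes A from p0 back to p0, so every xyⁱz is accepted.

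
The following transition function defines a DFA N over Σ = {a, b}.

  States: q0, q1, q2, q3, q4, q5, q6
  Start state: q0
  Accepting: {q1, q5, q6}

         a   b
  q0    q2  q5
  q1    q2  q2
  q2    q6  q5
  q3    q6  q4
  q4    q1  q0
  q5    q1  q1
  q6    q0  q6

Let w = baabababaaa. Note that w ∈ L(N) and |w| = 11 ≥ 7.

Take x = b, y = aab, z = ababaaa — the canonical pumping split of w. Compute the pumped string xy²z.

xy^2z = b·aab·aab·ababaaa = baabaabababaaa.
Reading y = aab takes N from q5 back to q5, so after x·y·y the machine is still in q5, and z then leads to the accepting state q6. Hence baabaabababaaa ∈ L(N).

baabaabababaaa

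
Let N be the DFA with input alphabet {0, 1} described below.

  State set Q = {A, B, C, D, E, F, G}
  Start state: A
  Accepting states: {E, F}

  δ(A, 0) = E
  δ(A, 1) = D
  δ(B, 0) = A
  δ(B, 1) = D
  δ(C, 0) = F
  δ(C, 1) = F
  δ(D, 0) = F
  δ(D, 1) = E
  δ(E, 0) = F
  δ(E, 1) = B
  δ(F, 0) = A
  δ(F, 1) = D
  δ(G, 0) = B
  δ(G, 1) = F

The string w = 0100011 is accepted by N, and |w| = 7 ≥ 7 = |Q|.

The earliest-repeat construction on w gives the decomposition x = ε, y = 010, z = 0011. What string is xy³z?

xy^3z = ε·010·010·010·0011 = 0100100100011.
Reading y = 010 takes N from A back to A, so after x·y·y·y the machine is still in A, and z then leads to the accepting state E. Hence 0100100100011 ∈ L(N).

0100100100011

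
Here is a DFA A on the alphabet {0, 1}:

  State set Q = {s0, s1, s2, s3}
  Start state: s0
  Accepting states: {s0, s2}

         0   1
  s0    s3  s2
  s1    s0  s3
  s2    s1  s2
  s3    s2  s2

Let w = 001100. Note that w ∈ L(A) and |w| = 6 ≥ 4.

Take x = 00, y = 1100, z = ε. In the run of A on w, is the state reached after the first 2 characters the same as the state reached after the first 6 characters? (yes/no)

no

State sequence: s0 -0-> s3 -0-> s2 -1-> s2 -1-> s2 -0-> s1 -0-> s0

After x (step 2): s2. After xy (step 6): s0.
They differ (s2 ≠ s0), so y is not a cycle from the state after x; this split is not the one the pumping-lemma construction produces, and pumping y need not keep the string in L(A).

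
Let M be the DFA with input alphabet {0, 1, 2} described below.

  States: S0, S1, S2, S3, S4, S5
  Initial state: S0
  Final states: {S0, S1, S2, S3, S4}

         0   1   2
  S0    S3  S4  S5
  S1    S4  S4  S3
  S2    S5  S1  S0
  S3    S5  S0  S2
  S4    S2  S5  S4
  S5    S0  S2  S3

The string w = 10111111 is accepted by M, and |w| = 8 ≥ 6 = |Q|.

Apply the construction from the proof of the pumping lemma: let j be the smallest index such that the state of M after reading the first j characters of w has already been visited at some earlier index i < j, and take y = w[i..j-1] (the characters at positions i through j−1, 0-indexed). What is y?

011

Run of M on w = 1 0 1 1 1 1 1 1:
  step 0: S0  (start)
  step 1: S4  (read 1: S0→S4)
  step 2: S2  (read 0: S4→S2)
  step 3: S1  (read 1: S2→S1)
  step 4: S4  (read 1: S1→S4)   ← first repeat (S4 seen earlier)
  step 5: S5  (read 1: S4→S5)
  step 6: S2  (read 1: S5→S2)
  step 7: S1  (read 1: S2→S1)
  step 8: S4  (read 1: S1→S4)

So i = 1, j = 4, giving x = w[0:1] = 1, y = w[1:4] = 011, z = w[4:8] = 1111.
Check: |xy| = 4 ≤ 6 and |y| = 3 ≥ 1. Reading y takes M from S4 back to S4, so every xyⁱz is accepted.
Since M has 6 states, any run of length ≥ 6 visits 6+1 states, so by pigeonhole some state repeats within the first 6 steps — that repeat gives the pumpable loop.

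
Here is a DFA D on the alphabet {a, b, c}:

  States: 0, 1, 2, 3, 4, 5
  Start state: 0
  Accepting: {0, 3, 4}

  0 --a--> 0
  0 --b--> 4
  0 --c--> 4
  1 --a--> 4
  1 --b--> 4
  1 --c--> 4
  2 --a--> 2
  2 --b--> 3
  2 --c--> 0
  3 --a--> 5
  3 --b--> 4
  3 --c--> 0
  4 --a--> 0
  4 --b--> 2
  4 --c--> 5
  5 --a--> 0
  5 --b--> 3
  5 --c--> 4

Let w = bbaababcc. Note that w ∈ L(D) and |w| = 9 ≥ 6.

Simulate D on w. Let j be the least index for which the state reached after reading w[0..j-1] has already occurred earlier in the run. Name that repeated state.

State sequence: 0 -b-> 4 -b-> 2 -a-> 2 -a-> 2 -b-> 3 -a-> 5 -b-> 3 -c-> 0 -c-> 4
First repeat at step 3: 2 was already visited.

The earliest repeat is at step j = 3: D is in 2, which it already visited at step i = 2.
Pumping length from the standard proof: p = 6 (the number of states). The repeated state found above gives |xy| = j ≤ 6 and |y| = j − i ≥ 1.

2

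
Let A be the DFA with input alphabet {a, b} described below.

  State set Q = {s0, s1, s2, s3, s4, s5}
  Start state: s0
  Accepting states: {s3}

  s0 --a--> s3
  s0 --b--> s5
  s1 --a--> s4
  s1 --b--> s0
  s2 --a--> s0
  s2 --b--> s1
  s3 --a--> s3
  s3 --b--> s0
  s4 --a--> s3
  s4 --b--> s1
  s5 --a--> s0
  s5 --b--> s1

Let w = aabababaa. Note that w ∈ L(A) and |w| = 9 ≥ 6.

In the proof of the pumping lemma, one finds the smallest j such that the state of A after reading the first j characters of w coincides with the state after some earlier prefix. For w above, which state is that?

State sequence: s0 -a-> s3 -a-> s3 -b-> s0 -a-> s3 -b-> s0 -a-> s3 -b-> s0 -a-> s3 -a-> s3
First repeat at step 2: s3 was already visited.

The earliest repeat is at step j = 2: A is in s3, which it already visited at step i = 1.
With |Q| = 6, pigeonhole forces a state repeat no later than step 6; the substring read between the first and second visits to that state can be pumped.

s3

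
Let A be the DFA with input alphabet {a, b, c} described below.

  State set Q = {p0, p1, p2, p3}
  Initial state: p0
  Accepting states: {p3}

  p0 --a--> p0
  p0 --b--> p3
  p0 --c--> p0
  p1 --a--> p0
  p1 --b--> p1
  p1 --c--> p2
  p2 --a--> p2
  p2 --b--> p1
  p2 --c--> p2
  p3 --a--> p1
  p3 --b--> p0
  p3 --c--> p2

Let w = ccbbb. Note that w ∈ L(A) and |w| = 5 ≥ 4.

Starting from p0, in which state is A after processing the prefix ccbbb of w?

Run of A on the first 5 characters of w = c c b b b:
  step 0: p0  (start)
  step 1: p0  (read c: p0→p0)
  step 2: p0  (read c: p0→p0)
  step 3: p3  (read b: p0→p3)
  step 4: p0  (read b: p3→p0)
  step 5: p3  (read b: p0→p3)

After reading 5 characters, A is in state p3.

p3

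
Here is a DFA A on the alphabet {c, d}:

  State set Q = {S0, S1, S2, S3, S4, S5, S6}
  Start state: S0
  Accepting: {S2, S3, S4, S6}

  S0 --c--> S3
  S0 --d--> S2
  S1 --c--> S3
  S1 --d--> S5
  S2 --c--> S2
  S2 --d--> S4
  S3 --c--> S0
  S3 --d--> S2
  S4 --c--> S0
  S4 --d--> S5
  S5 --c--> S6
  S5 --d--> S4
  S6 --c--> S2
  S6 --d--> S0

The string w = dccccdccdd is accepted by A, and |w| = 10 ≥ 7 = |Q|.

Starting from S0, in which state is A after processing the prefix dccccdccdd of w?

State sequence: S0 -d-> S2 -c-> S2 -c-> S2 -c-> S2 -c-> S2 -d-> S4 -c-> S0 -c-> S3 -d-> S2 -d-> S4

After reading 10 characters, A is in state S4.
(This kind of state-tracing is the core of the pumping-lemma construction: with 7 states, pigeonhole forces a repeat within the first 7 steps.)

S4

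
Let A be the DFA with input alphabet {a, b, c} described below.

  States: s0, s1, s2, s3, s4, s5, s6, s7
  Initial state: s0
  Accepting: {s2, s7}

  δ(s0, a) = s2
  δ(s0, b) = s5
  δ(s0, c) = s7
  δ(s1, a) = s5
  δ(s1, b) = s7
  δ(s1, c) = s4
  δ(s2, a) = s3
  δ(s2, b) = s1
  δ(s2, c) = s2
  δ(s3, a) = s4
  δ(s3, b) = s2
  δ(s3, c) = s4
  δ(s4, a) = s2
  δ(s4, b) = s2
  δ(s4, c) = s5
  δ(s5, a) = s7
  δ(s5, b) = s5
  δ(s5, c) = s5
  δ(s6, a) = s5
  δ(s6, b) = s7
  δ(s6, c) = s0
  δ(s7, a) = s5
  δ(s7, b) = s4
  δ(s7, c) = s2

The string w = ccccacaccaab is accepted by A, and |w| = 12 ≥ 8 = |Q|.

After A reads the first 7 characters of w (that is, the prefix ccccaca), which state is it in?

s2

Run of A on the first 7 characters of w = c c c c a c a:
  step 0: s0  (start)
  step 1: s7  (read c: s0→s7)
  step 2: s2  (read c: s7→s2)
  step 3: s2  (read c: s2→s2)
  step 4: s2  (read c: s2→s2)
  step 5: s3  (read a: s2→s3)
  step 6: s4  (read c: s3→s4)
  step 7: s2  (read a: s4→s2)

After reading 7 characters, A is in state s2.
(This kind of state-tracing is the core of the pumping-lemma construction: with 8 states, pigeonhole forces a repeat within the first 8 steps.)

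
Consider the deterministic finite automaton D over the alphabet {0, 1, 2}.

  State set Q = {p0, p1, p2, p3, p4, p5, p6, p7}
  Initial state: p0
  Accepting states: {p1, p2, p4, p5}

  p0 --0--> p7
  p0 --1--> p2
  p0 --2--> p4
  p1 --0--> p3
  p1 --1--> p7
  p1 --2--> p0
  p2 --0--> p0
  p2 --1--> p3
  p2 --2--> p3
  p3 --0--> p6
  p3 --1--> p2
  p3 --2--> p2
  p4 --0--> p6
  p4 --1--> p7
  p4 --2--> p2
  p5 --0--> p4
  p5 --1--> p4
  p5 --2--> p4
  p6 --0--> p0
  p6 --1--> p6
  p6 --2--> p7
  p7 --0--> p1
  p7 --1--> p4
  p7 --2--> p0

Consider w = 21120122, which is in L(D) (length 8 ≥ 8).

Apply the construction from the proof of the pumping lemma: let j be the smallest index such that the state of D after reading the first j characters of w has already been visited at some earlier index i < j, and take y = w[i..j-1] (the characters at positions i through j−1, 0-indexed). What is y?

State sequence: p0 -2-> p4 -1-> p7 -1-> p4 -2-> p2 -0-> p0 -1-> p2 -2-> p3 -2-> p2
First repeat at step 3: p4 was already visited.

So i = 1, j = 3, giving x = w[0:1] = 2, y = w[1:3] = 11, z = w[3:8] = 20122.
Check: |xy| = 3 ≤ 8 and |y| = 2 ≥ 1. Reading y takes D from p4 back to p4, so every xyⁱz is accepted.
Pumping length from the standard proof: p = 8 (the number of states). The repeated state found above gives |xy| = j ≤ 8 and |y| = j − i ≥ 1.

11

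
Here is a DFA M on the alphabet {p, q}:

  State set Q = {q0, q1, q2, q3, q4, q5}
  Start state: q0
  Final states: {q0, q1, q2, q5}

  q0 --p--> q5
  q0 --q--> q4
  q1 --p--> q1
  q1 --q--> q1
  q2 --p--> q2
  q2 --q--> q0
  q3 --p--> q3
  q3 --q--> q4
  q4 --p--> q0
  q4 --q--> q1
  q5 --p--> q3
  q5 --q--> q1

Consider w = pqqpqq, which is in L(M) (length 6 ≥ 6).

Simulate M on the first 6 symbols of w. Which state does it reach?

q1

Run of M on the first 6 characters of w = p q q p q q:
  step 0: q0  (start)
  step 1: q5  (read p: q0→q5)
  step 2: q1  (read q: q5→q1)
  step 3: q1  (read q: q1→q1)
  step 4: q1  (read p: q1→q1)
  step 5: q1  (read q: q1→q1)
  step 6: q1  (read q: q1→q1)

After reading 6 characters, M is in state q1.
(This kind of state-tracing is the core of the pumping-lemma construction: with 6 states, pigeonhole forces a repeat within the first 6 steps.)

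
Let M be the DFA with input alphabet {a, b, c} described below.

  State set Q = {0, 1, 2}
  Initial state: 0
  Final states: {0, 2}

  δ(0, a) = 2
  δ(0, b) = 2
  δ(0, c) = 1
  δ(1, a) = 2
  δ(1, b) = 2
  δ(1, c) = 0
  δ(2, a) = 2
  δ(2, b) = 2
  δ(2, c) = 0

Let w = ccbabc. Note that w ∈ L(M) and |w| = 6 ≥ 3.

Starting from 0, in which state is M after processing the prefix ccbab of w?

Run of M on the first 5 characters of w = c c b a b:
  step 0: 0  (start)
  step 1: 1  (read c: 0→1)
  step 2: 0  (read c: 1→0)
  step 3: 2  (read b: 0→2)
  step 4: 2  (read a: 2→2)
  step 5: 2  (read b: 2→2)

After reading 5 characters, M is in state 2.

2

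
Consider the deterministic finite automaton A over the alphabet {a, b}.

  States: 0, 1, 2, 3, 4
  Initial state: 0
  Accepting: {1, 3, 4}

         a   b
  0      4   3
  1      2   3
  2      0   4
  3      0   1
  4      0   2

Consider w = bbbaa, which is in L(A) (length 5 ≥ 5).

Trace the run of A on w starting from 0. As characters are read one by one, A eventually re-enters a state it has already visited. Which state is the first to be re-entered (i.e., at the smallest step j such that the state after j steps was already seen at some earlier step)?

3

Run of A on w = b b b a a:
  step 0: 0  (start)
  step 1: 3  (read b: 0→3)
  step 2: 1  (read b: 3→1)
  step 3: 3  (read b: 1→3)   ← first repeat (3 seen earlier)
  step 4: 0  (read a: 3→0)
  step 5: 4  (read a: 0→4)

The earliest repeat is at step j = 3: A is in 3, which it already visited at step i = 1.
The DFA has 5 states, so the proof of the pumping lemma guarantees a repeated state among the first 5+1 visited; the segment between the two visits is the pumpable y.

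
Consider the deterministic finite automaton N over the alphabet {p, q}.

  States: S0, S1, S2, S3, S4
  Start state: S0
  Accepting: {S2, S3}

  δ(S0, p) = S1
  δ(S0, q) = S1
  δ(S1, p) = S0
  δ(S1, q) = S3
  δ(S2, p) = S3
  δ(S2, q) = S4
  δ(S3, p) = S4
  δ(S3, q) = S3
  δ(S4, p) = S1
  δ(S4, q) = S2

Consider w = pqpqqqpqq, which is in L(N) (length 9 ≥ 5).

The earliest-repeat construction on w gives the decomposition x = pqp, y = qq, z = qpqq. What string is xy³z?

xy^3z = pqp·qq·qq·qq·qpqq = pqpqqqqqqqpqq.
Reading y = qq takes N from S4 back to S4, so after x·y·y·y the machine is still in S4, and z then leads to the accepting state S3. Hence pqpqqqqqqqpqq ∈ L(N).

pqpqqqqqqqpqq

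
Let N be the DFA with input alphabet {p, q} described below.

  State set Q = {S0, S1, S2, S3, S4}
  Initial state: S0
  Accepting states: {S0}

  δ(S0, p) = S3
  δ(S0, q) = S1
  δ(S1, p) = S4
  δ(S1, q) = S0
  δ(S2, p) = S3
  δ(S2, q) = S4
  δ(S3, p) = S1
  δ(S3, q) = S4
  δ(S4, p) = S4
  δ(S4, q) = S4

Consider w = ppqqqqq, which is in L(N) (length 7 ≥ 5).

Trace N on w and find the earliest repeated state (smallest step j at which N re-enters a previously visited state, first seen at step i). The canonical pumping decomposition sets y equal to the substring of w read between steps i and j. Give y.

Run of N on w = p p q q q q q:
  step 0: S0  (start)
  step 1: S3  (read p: S0→S3)
  step 2: S1  (read p: S3→S1)
  step 3: S0  (read q: S1→S0)   ← first repeat (S0 seen earlier)
  step 4: S1  (read q: S0→S1)
  step 5: S0  (read q: S1→S0)
  step 6: S1  (read q: S0→S1)
  step 7: S0  (read q: S1→S0)

So i = 0, j = 3, giving x = w[0:0] = ε, y = w[0:3] = ppq, z = w[3:7] = qqqq.
Check: |xy| = 3 ≤ 5 and |y| = 3 ≥ 1. Reading y takes N from S0 back to S0, so every xyⁱz is accepted.
The DFA has 5 states, so the proof of the pumping lemma guarantees a repeated state among the first 5+1 visited; the segment between the two visits is the pumpable y.

ppq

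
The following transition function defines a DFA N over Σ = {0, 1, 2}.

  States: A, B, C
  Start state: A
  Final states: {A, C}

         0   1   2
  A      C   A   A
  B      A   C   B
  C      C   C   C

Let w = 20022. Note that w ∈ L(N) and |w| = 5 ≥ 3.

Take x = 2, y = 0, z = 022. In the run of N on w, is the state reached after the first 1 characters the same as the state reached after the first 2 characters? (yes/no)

no

Run of N on the first 2 characters of w = 2 0:
  step 0: A  (start)
  step 1: A  (read 2: A→A)
  step 2: C  (read 0: A→C)

After x (step 1): A. After xy (step 2): C.
They differ (A ≠ C), so y is not a cycle from the state after x; this split is not the one the pumping-lemma construction produces, and pumping y need not keep the string in L(N).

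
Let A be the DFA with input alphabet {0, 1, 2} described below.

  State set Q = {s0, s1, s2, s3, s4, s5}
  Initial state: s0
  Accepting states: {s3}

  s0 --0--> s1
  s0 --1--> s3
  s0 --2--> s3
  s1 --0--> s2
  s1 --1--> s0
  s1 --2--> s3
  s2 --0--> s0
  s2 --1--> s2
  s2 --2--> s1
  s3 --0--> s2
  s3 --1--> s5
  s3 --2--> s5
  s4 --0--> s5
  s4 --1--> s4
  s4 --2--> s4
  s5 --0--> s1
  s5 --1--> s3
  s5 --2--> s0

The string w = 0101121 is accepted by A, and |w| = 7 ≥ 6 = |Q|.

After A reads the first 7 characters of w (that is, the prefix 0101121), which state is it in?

s3

Run of A on the first 7 characters of w = 0 1 0 1 1 2 1:
  step 0: s0  (start)
  step 1: s1  (read 0: s0→s1)
  step 2: s0  (read 1: s1→s0)
  step 3: s1  (read 0: s0→s1)
  step 4: s0  (read 1: s1→s0)
  step 5: s3  (read 1: s0→s3)
  step 6: s5  (read 2: s3→s5)
  step 7: s3  (read 1: s5→s3)

After reading 7 characters, A is in state s3.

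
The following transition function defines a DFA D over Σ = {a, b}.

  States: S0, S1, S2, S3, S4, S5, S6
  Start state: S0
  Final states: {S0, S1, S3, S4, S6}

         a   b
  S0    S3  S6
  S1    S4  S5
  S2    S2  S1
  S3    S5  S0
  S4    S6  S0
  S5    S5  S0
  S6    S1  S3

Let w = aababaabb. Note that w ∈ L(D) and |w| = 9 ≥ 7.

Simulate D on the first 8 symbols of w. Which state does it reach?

State sequence: S0 -a-> S3 -a-> S5 -b-> S0 -a-> S3 -b-> S0 -a-> S3 -a-> S5 -b-> S0

After reading 8 characters, D is in state S0.

S0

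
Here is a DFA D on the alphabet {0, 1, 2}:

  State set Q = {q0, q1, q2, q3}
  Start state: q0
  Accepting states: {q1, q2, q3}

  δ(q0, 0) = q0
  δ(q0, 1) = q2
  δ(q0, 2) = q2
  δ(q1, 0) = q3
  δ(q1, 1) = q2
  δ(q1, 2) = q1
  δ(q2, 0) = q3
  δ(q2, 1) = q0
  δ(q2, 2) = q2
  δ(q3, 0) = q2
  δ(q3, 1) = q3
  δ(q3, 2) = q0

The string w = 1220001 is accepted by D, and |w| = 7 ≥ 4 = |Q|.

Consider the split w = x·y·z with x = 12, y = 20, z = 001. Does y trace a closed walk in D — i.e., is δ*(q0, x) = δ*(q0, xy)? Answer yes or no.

no

State sequence: q0 -1-> q2 -2-> q2 -2-> q2 -0-> q3

After x (step 2): q2. After xy (step 4): q3.
They differ (q2 ≠ q3), so y is not a cycle from the state after x; this split is not the one the pumping-lemma construction produces, and pumping y need not keep the string in L(D).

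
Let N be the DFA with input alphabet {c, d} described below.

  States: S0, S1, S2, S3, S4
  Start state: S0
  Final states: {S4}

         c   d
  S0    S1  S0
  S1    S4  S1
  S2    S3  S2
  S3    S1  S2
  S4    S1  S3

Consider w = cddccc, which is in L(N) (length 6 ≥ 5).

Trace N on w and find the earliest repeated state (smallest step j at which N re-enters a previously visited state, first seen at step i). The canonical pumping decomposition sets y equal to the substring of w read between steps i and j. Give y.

State sequence: S0 -c-> S1 -d-> S1 -d-> S1 -c-> S4 -c-> S1 -c-> S4
First repeat at step 2: S1 was already visited.

So i = 1, j = 2, giving x = w[0:1] = c, y = w[1:2] = d, z = w[2:6] = dccc.
Check: |xy| = 2 ≤ 5 and |y| = 1 ≥ 1. Reading y takes N from S1 back to S1, so every xyⁱz is accepted.

d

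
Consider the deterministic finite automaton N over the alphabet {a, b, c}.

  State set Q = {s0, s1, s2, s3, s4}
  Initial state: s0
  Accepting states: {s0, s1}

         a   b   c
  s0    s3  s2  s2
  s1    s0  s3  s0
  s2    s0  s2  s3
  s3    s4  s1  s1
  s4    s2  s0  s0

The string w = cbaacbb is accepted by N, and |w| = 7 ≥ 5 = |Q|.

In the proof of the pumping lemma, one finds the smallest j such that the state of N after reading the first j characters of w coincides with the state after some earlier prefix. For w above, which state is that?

Run of N on w = c b a a c b b:
  step 0: s0  (start)
  step 1: s2  (read c: s0→s2)
  step 2: s2  (read b: s2→s2)   ← first repeat (s2 seen earlier)
  step 3: s0  (read a: s2→s0)
  step 4: s3  (read a: s0→s3)
  step 5: s1  (read c: s3→s1)
  step 6: s3  (read b: s1→s3)
  step 7: s1  (read b: s3→s1)

The earliest repeat is at step j = 2: N is in s2, which it already visited at step i = 1.
The DFA has 5 states, so the proof of the pumping lemma guarantees a repeated state among the first 5+1 visited; the segment between the two visits is the pumpable y.

s2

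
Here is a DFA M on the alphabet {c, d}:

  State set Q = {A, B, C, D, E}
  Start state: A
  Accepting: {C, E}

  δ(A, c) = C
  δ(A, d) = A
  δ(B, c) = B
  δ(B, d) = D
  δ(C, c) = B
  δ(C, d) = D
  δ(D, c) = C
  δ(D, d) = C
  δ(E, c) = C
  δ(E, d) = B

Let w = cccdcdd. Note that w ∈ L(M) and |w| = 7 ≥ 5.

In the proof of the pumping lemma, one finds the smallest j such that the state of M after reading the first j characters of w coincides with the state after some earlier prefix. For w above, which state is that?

Run of M on w = c c c d c d d:
  step 0: A  (start)
  step 1: C  (read c: A→C)
  step 2: B  (read c: C→B)
  step 3: B  (read c: B→B)   ← first repeat (B seen earlier)
  step 4: D  (read d: B→D)
  step 5: C  (read c: D→C)
  step 6: D  (read d: C→D)
  step 7: C  (read d: D→C)

The earliest repeat is at step j = 3: M is in B, which it already visited at step i = 2.
Since M has 5 states, any run of length ≥ 5 visits 5+1 states, so by pigeonhole some state repeats within the first 5 steps — that repeat gives the pumpable loop.

B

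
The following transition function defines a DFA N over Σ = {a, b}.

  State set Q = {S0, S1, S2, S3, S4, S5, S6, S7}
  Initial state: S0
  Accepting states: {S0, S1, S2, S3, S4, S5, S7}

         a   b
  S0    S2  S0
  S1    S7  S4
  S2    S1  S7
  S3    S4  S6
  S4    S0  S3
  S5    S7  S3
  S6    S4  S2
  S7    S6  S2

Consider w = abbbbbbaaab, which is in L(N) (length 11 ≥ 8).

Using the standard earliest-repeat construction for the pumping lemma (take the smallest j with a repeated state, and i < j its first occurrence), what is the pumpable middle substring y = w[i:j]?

Run of N on w = a b b b b b b a a a b:
  step 0: S0  (start)
  step 1: S2  (read a: S0→S2)
  step 2: S7  (read b: S2→S7)
  step 3: S2  (read b: S7→S2)   ← first repeat (S2 seen earlier)
  step 4: S7  (read b: S2→S7)
  step 5: S2  (read b: S7→S2)
  step 6: S7  (read b: S2→S7)
  step 7: S2  (read b: S7→S2)
  step 8: S1  (read a: S2→S1)
  step 9: S7  (read a: S1→S7)
  step 10: S6  (read a: S7→S6)
  step 11: S2  (read b: S6→S2)

So i = 1, j = 3, giving x = w[0:1] = a, y = w[1:3] = bb, z = w[3:11] = bbbbaaab.
Check: |xy| = 3 ≤ 8 and |y| = 2 ≥ 1. Reading y takes N from S2 back to S2, so every xyⁱz is accepted.
With |Q| = 8, pigeonhole forces a state repeat no later than step 8; the substring read between the first and second visits to that state can be pumped.

bb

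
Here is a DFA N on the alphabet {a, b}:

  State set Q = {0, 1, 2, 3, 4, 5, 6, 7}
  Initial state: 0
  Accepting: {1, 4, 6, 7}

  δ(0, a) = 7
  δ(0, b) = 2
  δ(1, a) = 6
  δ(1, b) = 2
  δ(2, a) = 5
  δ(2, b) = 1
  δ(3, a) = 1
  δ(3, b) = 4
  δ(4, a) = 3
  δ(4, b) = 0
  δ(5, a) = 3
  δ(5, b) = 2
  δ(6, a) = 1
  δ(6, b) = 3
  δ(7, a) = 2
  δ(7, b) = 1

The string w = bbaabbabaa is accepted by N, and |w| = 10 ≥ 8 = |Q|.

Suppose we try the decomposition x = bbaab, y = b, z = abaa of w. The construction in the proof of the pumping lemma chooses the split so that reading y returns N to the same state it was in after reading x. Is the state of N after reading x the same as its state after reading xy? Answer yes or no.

no

State sequence: 0 -b-> 2 -b-> 1 -a-> 6 -a-> 1 -b-> 2 -b-> 1

After x (step 5): 2. After xy (step 6): 1.
They differ (2 ≠ 1), so y is not a cycle from the state after x; this split is not the one the pumping-lemma construction produces, and pumping y need not keep the string in L(N).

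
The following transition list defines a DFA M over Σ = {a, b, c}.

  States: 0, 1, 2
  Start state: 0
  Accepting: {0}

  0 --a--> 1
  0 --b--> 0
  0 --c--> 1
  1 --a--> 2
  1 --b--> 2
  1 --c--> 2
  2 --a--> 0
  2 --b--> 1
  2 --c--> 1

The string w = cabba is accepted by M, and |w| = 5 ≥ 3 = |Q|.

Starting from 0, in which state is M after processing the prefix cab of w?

Run of M on the first 3 characters of w = c a b:
  step 0: 0  (start)
  step 1: 1  (read c: 0→1)
  step 2: 2  (read a: 1→2)
  step 3: 1  (read b: 2→1)

After reading 3 characters, M is in state 1.
(This kind of state-tracing is the core of the pumping-lemma construction: with 3 states, pigeonhole forces a repeat within the first 3 steps.)

1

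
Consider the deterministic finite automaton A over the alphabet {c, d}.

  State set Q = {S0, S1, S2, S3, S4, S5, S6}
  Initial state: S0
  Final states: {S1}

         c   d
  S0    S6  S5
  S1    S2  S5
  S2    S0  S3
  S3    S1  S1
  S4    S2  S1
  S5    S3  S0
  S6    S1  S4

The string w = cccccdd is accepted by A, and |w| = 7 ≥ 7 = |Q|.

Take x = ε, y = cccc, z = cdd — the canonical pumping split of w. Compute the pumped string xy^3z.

xy^3z = ε·cccc·cccc·cccc·cdd = cccccccccccccdd.
Reading y = cccc takes A from S0 back to S0, so after x·y·y·y the machine is still in S0, and z then leads to the accepting state S1. Hence cccccccccccccdd ∈ L(A).

cccccccccccccdd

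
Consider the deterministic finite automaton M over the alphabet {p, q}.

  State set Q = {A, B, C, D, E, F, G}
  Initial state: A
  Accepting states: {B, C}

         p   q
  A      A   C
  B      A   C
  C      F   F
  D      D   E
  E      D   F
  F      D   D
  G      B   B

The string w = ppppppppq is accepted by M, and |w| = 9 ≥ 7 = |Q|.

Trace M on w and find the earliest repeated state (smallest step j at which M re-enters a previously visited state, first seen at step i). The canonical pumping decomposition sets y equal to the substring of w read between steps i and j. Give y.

State sequence: A -p-> A -p-> A -p-> A -p-> A -p-> A -p-> A -p-> A -p-> A -q-> C
First repeat at step 1: A was already visited.

So i = 0, j = 1, giving x = w[0:0] = ε, y = w[0:1] = p, z = w[1:9] = pppppppq.
Check: |xy| = 1 ≤ 7 and |y| = 1 ≥ 1. Reading y takes M from A back to A, so every xyⁱz is accepted.

p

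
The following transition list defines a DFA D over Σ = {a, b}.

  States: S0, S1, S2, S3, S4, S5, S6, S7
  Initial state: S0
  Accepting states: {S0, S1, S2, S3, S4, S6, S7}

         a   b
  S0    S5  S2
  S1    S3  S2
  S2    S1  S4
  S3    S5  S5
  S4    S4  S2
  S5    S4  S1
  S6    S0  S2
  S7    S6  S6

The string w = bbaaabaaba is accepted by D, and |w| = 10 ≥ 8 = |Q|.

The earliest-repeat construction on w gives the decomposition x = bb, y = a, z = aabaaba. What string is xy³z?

bbaaaaabaaba

xy^3z = bb·a·a·a·aabaaba = bbaaaaabaaba.
Reading y = a takes D from S4 back to S4, so after x·y·y·y the machine is still in S4, and z then leads to the accepting state S4. Hence bbaaaaabaaba ∈ L(D).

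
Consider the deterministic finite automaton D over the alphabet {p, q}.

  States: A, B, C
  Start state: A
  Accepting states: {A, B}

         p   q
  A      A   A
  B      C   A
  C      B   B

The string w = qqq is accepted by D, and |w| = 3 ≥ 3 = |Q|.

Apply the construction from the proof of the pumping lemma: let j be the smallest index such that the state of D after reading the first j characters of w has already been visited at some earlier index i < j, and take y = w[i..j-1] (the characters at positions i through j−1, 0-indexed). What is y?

q

State sequence: A -q-> A -q-> A -q-> A
First repeat at step 1: A was already visited.

So i = 0, j = 1, giving x = w[0:0] = ε, y = w[0:1] = q, z = w[1:3] = qq.
Check: |xy| = 1 ≤ 3 and |y| = 1 ≥ 1. Reading y takes D from A back to A, so every xyⁱz is accepted.
The DFA has 3 states, so the proof of the pumping lemma guarantees a repeated state among the first 3+1 visited; the segment between the two visits is the pumpable y.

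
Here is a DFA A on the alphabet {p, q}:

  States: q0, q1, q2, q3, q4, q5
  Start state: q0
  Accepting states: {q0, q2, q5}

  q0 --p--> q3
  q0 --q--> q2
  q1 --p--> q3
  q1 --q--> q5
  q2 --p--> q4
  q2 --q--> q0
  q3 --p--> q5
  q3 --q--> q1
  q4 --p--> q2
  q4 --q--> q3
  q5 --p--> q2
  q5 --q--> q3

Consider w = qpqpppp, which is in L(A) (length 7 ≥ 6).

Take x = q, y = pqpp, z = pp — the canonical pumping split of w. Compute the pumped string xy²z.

xy^2z = q·pqpp·pqpp·pp = qpqpppqpppp.
Reading y = pqpp takes A from q2 back to q2, so after x·y·y the machine is still in q2, and z then leads to the accepting state q2. Hence qpqpppqpppp ∈ L(A).

qpqpppqpppp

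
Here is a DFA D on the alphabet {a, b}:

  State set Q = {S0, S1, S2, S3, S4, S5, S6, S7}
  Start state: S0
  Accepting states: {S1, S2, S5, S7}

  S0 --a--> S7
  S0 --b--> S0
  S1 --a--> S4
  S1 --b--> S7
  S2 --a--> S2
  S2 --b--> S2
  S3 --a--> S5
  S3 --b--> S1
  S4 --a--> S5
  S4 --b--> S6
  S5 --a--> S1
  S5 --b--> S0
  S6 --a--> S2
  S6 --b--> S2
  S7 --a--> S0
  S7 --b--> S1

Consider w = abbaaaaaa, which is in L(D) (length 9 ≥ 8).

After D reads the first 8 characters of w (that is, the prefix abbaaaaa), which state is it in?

Run of D on the first 8 characters of w = a b b a a a a a:
  step 0: S0  (start)
  step 1: S7  (read a: S0→S7)
  step 2: S1  (read b: S7→S1)
  step 3: S7  (read b: S1→S7)
  step 4: S0  (read a: S7→S0)
  step 5: S7  (read a: S0→S7)
  step 6: S0  (read a: S7→S0)
  step 7: S7  (read a: S0→S7)
  step 8: S0  (read a: S7→S0)

After reading 8 characters, D is in state S0.

S0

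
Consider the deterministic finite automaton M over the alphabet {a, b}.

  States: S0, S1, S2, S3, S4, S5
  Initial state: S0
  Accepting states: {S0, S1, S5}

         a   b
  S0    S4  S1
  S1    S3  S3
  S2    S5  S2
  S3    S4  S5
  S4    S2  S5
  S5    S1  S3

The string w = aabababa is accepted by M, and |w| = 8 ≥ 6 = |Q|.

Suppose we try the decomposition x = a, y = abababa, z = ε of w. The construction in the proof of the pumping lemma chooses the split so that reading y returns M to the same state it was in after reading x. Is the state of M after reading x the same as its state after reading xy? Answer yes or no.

no

Run of M on the first 8 characters of w = a a b a b a b a:
  step 0: S0  (start)
  step 1: S4  (read a: S0→S4)
  step 2: S2  (read a: S4→S2)
  step 3: S2  (read b: S2→S2)
  step 4: S5  (read a: S2→S5)
  step 5: S3  (read b: S5→S3)
  step 6: S4  (read a: S3→S4)
  step 7: S5  (read b: S4→S5)
  step 8: S1  (read a: S5→S1)

After x (step 1): S4. After xy (step 8): S1.
They differ (S4 ≠ S1), so y is not a cycle from the state after x; this split is not the one the pumping-lemma construction produces, and pumping y need not keep the string in L(M).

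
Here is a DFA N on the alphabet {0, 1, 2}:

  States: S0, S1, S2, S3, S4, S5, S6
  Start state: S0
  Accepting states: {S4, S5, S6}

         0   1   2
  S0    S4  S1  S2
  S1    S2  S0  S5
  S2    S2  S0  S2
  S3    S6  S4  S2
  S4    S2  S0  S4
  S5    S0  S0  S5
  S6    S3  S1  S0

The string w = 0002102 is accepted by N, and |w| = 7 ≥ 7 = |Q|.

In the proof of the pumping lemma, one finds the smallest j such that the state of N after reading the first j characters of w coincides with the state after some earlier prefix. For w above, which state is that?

State sequence: S0 -0-> S4 -0-> S2 -0-> S2 -2-> S2 -1-> S0 -0-> S4 -2-> S4
First repeat at step 3: S2 was already visited.

The earliest repeat is at step j = 3: N is in S2, which it already visited at step i = 2.
Since N has 7 states, any run of length ≥ 7 visits 7+1 states, so by pigeonhole some state repeats within the first 7 steps — that repeat gives the pumpable loop.

S2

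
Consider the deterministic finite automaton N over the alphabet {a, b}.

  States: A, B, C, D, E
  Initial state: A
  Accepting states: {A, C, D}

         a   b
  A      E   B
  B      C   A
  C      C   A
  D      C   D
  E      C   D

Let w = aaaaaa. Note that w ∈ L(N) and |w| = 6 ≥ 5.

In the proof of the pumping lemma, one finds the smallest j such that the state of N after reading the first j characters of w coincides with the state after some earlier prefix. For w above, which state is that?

C

Run of N on w = a a a a a a:
  step 0: A  (start)
  step 1: E  (read a: A→E)
  step 2: C  (read a: E→C)
  step 3: C  (read a: C→C)   ← first repeat (C seen earlier)
  step 4: C  (read a: C→C)
  step 5: C  (read a: C→C)
  step 6: C  (read a: C→C)

The earliest repeat is at step j = 3: N is in C, which it already visited at step i = 2.
Pumping length from the standard proof: p = 5 (the number of states). The repeated state found above gives |xy| = j ≤ 5 and |y| = j − i ≥ 1.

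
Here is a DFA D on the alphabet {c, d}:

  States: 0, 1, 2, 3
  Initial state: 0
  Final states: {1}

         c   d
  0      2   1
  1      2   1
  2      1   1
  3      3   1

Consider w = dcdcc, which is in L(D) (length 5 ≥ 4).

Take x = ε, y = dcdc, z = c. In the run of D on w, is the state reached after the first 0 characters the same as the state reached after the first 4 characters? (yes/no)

Run of D on the first 4 characters of w = d c d c:
  step 0: 0  (start)
  step 1: 1  (read d: 0→1)
  step 2: 2  (read c: 1→2)
  step 3: 1  (read d: 2→1)
  step 4: 2  (read c: 1→2)

After x (step 0): 0. After xy (step 4): 2.
They differ (0 ≠ 2), so y is not a cycle from the state after x; this split is not the one the pumping-lemma construction produces, and pumping y need not keep the string in L(D).

no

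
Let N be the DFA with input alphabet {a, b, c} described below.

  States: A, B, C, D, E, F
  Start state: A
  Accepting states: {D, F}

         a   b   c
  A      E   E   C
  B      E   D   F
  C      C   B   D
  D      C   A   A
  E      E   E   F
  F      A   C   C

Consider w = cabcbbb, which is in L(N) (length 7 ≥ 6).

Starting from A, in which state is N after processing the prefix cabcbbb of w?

D

Run of N on the first 7 characters of w = c a b c b b b:
  step 0: A  (start)
  step 1: C  (read c: A→C)
  step 2: C  (read a: C→C)
  step 3: B  (read b: C→B)
  step 4: F  (read c: B→F)
  step 5: C  (read b: F→C)
  step 6: B  (read b: C→B)
  step 7: D  (read b: B→D)

After reading 7 characters, N is in state D.
(This kind of state-tracing is the core of the pumping-lemma construction: with 6 states, pigeonhole forces a repeat within the first 6 steps.)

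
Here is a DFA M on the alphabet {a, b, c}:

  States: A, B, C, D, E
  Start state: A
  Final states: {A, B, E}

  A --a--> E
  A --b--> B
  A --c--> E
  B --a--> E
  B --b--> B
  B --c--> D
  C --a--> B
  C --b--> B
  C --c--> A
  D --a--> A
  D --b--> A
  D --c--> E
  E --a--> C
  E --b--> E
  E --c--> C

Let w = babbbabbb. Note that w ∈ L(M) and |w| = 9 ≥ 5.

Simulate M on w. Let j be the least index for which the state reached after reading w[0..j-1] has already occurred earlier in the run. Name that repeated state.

Run of M on w = b a b b b a b b b:
  step 0: A  (start)
  step 1: B  (read b: A→B)
  step 2: E  (read a: B→E)
  step 3: E  (read b: E→E)   ← first repeat (E seen earlier)
  step 4: E  (read b: E→E)
  step 5: E  (read b: E→E)
  step 6: C  (read a: E→C)
  step 7: B  (read b: C→B)
  step 8: B  (read b: B→B)
  step 9: B  (read b: B→B)

The earliest repeat is at step j = 3: M is in E, which it already visited at step i = 2.
With |Q| = 5, pigeonhole forces a state repeat no later than step 5; the substring read between the first and second visits to that state can be pumped.

E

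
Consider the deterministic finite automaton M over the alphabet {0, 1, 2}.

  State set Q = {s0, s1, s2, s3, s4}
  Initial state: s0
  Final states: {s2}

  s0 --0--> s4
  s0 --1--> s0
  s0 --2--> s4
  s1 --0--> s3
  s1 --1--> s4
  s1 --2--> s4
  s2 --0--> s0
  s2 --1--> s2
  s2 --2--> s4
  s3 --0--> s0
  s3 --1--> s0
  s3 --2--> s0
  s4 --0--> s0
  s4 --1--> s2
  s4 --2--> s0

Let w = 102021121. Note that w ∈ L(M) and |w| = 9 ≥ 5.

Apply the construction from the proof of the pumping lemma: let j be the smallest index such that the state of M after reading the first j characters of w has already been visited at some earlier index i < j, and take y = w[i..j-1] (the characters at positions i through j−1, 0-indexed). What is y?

Run of M on w = 1 0 2 0 2 1 1 2 1:
  step 0: s0  (start)
  step 1: s0  (read 1: s0→s0)   ← first repeat (s0 seen earlier)
  step 2: s4  (read 0: s0→s4)
  step 3: s0  (read 2: s4→s0)
  step 4: s4  (read 0: s0→s4)
  step 5: s0  (read 2: s4→s0)
  step 6: s0  (read 1: s0→s0)
  step 7: s0  (read 1: s0→s0)
  step 8: s4  (read 2: s0→s4)
  step 9: s2  (read 1: s4→s2)

So i = 0, j = 1, giving x = w[0:0] = ε, y = w[0:1] = 1, z = w[1:9] = 02021121.
Check: |xy| = 1 ≤ 5 and |y| = 1 ≥ 1. Reading y takes M from s0 back to s0, so every xyⁱz is accepted.
The DFA has 5 states, so the proof of the pumping lemma guarantees a repeated state among the first 5+1 visited; the segment between the two visits is the pumpable y.

1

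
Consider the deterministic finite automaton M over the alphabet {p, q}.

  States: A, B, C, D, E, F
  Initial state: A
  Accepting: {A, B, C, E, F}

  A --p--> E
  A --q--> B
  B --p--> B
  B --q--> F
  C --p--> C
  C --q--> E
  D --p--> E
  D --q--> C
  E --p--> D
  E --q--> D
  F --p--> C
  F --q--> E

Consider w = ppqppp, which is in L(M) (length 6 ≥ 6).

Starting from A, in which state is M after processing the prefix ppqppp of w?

Run of M on the first 6 characters of w = p p q p p p:
  step 0: A  (start)
  step 1: E  (read p: A→E)
  step 2: D  (read p: E→D)
  step 3: C  (read q: D→C)
  step 4: C  (read p: C→C)
  step 5: C  (read p: C→C)
  step 6: C  (read p: C→C)

After reading 6 characters, M is in state C.

C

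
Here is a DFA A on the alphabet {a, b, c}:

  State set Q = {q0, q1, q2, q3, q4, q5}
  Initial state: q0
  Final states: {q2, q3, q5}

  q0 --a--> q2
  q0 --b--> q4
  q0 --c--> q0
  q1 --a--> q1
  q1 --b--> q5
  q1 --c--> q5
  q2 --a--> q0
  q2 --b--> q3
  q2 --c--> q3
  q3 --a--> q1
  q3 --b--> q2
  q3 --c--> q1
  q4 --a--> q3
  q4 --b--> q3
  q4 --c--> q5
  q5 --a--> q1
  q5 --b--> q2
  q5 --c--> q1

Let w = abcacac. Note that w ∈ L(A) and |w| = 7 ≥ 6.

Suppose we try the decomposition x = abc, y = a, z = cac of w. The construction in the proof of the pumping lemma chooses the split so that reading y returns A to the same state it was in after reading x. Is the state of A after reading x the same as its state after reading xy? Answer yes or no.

yes

State sequence: q0 -a-> q2 -b-> q3 -c-> q1 -a-> q1

After x (step 3): q1. After xy (step 4): q1.
They match, so y = a drives A around a cycle from q1 back to itself; pumping y any number of times keeps A in q1 before reading z, and xyⁱz ∈ L(A) for every i ≥ 0.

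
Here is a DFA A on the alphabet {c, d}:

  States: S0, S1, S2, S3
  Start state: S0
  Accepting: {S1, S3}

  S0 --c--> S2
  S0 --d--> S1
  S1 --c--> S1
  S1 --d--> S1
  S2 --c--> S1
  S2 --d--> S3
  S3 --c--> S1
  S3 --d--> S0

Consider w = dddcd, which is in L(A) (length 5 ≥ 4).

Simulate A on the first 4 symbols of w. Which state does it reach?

S1

State sequence: S0 -d-> S1 -d-> S1 -d-> S1 -c-> S1

After reading 4 characters, A is in state S1.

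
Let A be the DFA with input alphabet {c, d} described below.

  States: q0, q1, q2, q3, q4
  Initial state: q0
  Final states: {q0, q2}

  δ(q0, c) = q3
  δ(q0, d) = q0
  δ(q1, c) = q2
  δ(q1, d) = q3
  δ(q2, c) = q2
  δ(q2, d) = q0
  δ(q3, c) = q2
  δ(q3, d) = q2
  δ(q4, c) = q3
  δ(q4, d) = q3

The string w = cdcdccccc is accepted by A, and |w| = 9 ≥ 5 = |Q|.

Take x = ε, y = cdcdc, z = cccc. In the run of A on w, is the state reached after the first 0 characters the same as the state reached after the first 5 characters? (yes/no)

State sequence: q0 -c-> q3 -d-> q2 -c-> q2 -d-> q0 -c-> q3

After x (step 0): q0. After xy (step 5): q3.
They differ (q0 ≠ q3), so y is not a cycle from the state after x; this split is not the one the pumping-lemma construction produces, and pumping y need not keep the string in L(A).

no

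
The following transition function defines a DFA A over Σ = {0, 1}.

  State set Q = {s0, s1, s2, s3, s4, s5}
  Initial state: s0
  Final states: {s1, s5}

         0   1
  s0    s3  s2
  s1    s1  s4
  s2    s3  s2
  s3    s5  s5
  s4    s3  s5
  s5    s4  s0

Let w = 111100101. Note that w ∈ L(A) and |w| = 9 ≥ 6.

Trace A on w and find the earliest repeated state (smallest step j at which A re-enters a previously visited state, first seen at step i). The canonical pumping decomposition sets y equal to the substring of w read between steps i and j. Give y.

State sequence: s0 -1-> s2 -1-> s2 -1-> s2 -1-> s2 -0-> s3 -0-> s5 -1-> s0 -0-> s3 -1-> s5
First repeat at step 2: s2 was already visited.

So i = 1, j = 2, giving x = w[0:1] = 1, y = w[1:2] = 1, z = w[2:9] = 1100101.
Check: |xy| = 2 ≤ 6 and |y| = 1 ≥ 1. Reading y takes A from s2 back to s2, so every xyⁱz is accepted.

1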